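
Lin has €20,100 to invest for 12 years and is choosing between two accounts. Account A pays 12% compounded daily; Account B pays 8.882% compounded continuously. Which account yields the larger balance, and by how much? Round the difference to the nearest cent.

Account A, by €26,460.05

A: (1 + 0.12/365)^4380 ≈ 4.2196970634, so 20,100 × 4.2196970634 ≈ 84,815.9110.
B: e^(0.08882·12) = e^1.06584 ≈ 2.9032767125, so 20,100 × 2.9032767125 ≈ 58,355.8619.
Difference ≈ 26,460.0491 in favor of A.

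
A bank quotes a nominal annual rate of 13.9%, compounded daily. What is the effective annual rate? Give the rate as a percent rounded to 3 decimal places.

One year is 365 periods at 0.000380822 each: (1 + 0.000380822)^365 ≈ 1.149094.
EAR = 1.149094 − 1 ≈ 14.90937%.

14.909%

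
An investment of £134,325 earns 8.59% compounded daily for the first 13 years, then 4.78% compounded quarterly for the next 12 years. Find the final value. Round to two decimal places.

£725,623.04

After 13 years at 8.59%: 134,325 × 3.05435553791 ≈ 410,276.3076.
Then 12 years at 4.78%: 410,276.3076 × 1.76862038904 ≈ 725,623.0428.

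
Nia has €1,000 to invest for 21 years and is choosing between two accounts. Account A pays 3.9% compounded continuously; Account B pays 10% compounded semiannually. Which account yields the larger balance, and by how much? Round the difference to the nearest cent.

Account B, by €5,493.36

Account A growth factor: e^(0.039·21) = e^0.819 ≈ 2.268230473; balance ≈ 2,268.2305.
Account B growth factor: (1 + 0.05)^42 ≈ 7.761587555; balance ≈ 7,761.5876.
Account B is larger by 5,493.3571.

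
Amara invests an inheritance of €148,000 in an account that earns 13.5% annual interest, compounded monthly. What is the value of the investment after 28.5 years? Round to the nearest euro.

€6,790,169

Growth factor = (1 + 0.01125)^342 ≈ 45.87951731337.
A ≈ 148,000 × 45.87951731337 ≈ 6,790,168.5624.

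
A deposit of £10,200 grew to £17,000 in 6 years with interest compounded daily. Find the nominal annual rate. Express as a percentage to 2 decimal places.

8.51%

(1 + r/365)^2190 = 17,000/10,200 = 1.66667.
1 + r/365 = 1.66667^(1/2190) ≈ 1.000233, so r/365 ≈ 0.000233281.
r ≈ 365·0.000233281 = 8.51475%.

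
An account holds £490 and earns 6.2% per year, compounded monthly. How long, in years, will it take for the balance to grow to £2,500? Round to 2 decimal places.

We need (1 + 0.00516667)^(12t) = 5.102, so 12t = ln 5.102 / ln 1.005167 ≈ 316.2284.
t ≈ 316.2284/12 = 26.3524 years.

26.35 years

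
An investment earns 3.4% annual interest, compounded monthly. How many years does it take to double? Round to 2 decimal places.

20.42 years

(1 + 0.00283333)^(12t) = 2.
12t = ln 2 / ln(1 + 0.00283333) ≈ 0.69315/0.00282933 ≈ 244.9866.
t ≈ 20.4155.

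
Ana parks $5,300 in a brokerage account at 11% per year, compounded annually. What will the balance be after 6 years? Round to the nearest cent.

$9,913.20

Growth factor = (1 + 0.11)^6 ≈ 1.870414552.
A ≈ 5,300 × 1.870414552 ≈ 9,913.1971.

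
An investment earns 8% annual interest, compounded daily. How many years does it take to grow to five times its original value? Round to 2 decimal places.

20.12 years

(1 + 0.000219178)^(365t) = 5.
365t = ln 5 / ln(1 + 0.000219178) ≈ 1.6094/0.000219154 ≈ 7343.8652.
t ≈ 20.1202.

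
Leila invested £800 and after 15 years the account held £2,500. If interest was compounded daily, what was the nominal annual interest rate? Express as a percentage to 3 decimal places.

The 5475-period growth factor is 2,500/800 = 3.125.
r/365 = 3.125^(1/5475) − 1 ≈ 0.000208138, so r ≈ 365·0.000208138 = 7.59702%.

7.597%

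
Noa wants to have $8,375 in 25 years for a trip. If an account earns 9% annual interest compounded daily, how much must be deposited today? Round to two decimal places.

Growth factor = (1 + 0.09/365)^9125 ≈ 9.485104762.
P = 8,375/9.485104762 ≈ 882.9634.

$882.96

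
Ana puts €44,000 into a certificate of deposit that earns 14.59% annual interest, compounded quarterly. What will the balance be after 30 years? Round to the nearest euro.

Growth factor = (1 + 0.036475)^120 ≈ 73.63083975135.
A ≈ 44,000 × 73.63083975135 ≈ 3,239,756.9491.

€3,239,757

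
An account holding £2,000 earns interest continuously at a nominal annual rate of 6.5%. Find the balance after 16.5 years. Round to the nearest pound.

A = P·e^(rt) = 2,000·e^(0.065·16.5) = 2,000·e^1.0725.
e^1.0725 ≈ 2.922677067, so A ≈ 5,845.3541.

£5,845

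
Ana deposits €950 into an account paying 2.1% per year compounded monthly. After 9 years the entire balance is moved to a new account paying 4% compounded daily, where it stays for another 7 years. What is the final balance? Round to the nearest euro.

€1,518

Phase 1: 950·(1 + 0.00175)^108 ≈ 1,147.4494.
Phase 2: 1,147.4494·(1 + 0.04/365)^2555 ≈ 1,518.2012.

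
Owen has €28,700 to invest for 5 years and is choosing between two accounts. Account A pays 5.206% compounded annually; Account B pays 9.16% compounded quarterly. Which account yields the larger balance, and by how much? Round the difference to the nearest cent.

Account A growth factor: (1 + 0.05206)^5 ≈ 1.2888504983; balance ≈ 36,990.0093.
Account B growth factor: (1 + 0.0229)^20 ≈ 1.572764045; balance ≈ 45,138.3281.
Account B is larger by 8,148.3188.

Account B, by €8,148.32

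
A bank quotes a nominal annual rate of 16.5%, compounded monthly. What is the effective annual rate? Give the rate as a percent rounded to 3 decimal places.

17.807%

EAR = (1 + 16.5%/12)^12 − 1 = (1 + 0.01375)^12 − 1.
(1 + 0.01375)^12 ≈ 1.178068, so EAR ≈ 17.80681%.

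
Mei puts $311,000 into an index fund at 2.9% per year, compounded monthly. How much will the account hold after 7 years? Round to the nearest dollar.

Growth factor = (1 + 0.029/12)^84 ≈ 1.22477248818.
A ≈ 311,000 × 1.22477248818 ≈ 380,904.2438.

$380,904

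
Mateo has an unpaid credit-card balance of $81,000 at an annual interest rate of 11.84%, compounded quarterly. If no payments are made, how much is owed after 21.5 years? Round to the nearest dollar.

$995,357

Periodic rate = 11.84%/4 = 0.0296; periods = 4·21.5 = 86.
A = 81,000·(1 + 0.0296)^86 ≈ 81,000·12.2883596919 ≈ 995,357.1350.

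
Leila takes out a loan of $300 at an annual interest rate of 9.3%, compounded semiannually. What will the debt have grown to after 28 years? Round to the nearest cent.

Growth factor = (1 + 0.0465)^56 ≈ 12.74667843.
A ≈ 300 × 12.74667843 ≈ 3,824.0035.

$3,824.00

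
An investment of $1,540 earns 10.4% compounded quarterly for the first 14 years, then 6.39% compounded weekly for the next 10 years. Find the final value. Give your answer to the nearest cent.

After 14 years at 10.4%: 1,540 × 4.2097102366 ≈ 6,482.9538.
Then 10 years at 6.39%: 6,482.9538 × 1.8938422558 ≈ 12,277.6918.

$12,277.69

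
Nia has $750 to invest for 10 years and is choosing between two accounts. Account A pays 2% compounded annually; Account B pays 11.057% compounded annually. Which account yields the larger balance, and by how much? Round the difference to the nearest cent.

Account A growth factor: (1 + 0.02)^10 ≈ 1.21899442; balance ≈ 914.2458.
Account B growth factor: (1 + 0.11057)^10 ≈ 2.854035536; balance ≈ 2,140.5267.
Account B is larger by 1,226.2808.

Account B, by $1,226.28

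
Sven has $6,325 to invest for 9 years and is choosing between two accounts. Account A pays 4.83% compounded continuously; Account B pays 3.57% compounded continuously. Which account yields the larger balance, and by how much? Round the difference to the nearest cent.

Account A growth factor: e^(0.0483·9) = e^0.4347 ≈ 1.54449964; balance ≈ 9,768.9602.
Account B growth factor: e^(0.0357·9) = e^0.3213 ≈ 1.378919195; balance ≈ 8,721.6639.
Account A is larger by 1,047.2963.

Account A, by $1,047.30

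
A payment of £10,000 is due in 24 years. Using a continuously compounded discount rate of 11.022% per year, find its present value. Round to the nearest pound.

£710

P = A·e^(−rt) = 10,000·e^(−2.64528).
e^(−2.64528) ≈ 0.07098547502, so P ≈ 709.8548.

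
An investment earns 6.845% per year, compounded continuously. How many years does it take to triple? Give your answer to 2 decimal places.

16.05 years

e^(0.06845t) = 3, so 0.06845t = ln 3 ≈ 1.0986.
t ≈ 1.0986/0.06845 ≈ 16.0499.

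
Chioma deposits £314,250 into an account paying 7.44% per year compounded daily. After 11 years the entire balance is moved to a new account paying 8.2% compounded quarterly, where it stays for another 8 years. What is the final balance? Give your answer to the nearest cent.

£1,363,584.20

After 11 years at 7.44%: 314,250 × 2.266680897491 ≈ 712,304.4720.
Then 8 years at 8.2%: 712,304.4720 × 1.914327726938 ≈ 1,363,584.2008.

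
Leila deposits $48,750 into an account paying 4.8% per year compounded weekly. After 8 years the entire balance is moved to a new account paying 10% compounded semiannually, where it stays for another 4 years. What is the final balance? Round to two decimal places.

After 8 years at 4.8%: 48,750 × 1.46788542418 ≈ 71,559.4144.
Then 4 years at 10%: 71,559.4144 × 1.47745544379 ≈ 105,725.8464.

$105,725.85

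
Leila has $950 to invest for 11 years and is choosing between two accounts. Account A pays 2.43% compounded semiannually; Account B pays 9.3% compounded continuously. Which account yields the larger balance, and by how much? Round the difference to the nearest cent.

Account B, by $1,403.34

A: (1 + 0.01215)^22 ≈ 1.304329593, so 950 × 1.304329593 ≈ 1,239.1131.
B: e^(0.093·11) = e^1.023 ≈ 2.78152684, so 950 × 2.78152684 ≈ 2,642.4505.
Difference ≈ 1,403.3374 in favor of B.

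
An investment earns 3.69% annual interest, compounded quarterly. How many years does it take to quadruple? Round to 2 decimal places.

37.74 years

(1 + 0.009225)^(4t) = 4.
4t = ln 4 / ln(1 + 0.009225) ≈ 1.3863/0.00918271 ≈ 150.9679.
t ≈ 37.7420.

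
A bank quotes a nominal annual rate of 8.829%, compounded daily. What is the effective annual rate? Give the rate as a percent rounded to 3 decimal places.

One year is 365 periods at 0.00024189 each: (1 + 0.00024189)^365 ≈ 1.092293.
EAR = 1.092293 − 1 ≈ 9.22932%.

9.229%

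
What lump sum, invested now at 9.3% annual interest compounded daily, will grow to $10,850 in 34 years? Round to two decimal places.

Growth factor = (1 + 0.093/365)^12410 ≈ 23.608273869.
P = 10,850/23.608273869 ≈ 459.5846.

$459.58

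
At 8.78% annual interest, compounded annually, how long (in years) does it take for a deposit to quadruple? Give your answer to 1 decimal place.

16.5 years

(1 + 0.0878)^t = 4.
t = ln 4 / ln(1 + 0.0878) ≈ 1.3863/0.0841573 ≈ 16.4727.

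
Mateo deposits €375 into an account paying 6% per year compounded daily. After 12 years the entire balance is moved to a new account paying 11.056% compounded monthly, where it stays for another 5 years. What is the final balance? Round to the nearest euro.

After 12 years at 6%: 375 × 2.05431165 ≈ 770.3669.
Then 5 years at 11.056%: 770.3669 × 1.733719272 ≈ 1,335.5999.

€1,336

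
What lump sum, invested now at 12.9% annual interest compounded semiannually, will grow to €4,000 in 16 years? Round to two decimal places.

€541.25

Growth factor = (1 + 0.0645)^32 ≈ 7.390287006.
P = 4,000/7.390287006 ≈ 541.2510.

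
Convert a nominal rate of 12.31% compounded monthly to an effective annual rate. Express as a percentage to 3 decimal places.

13.029%

One year is 12 periods at 0.0102583 each: (1 + 0.0102583)^12 ≈ 1.130288.
EAR = 1.130288 − 1 ≈ 13.02885%.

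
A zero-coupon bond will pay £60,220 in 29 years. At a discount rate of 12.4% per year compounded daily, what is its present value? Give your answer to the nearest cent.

£1,653.04

Periodic rate = 12.4%/365 = 0.000339726; 10585 periods.
P = 60,220/(1 + 0.124/365)^10585 ≈ 60,220/36.429879777 ≈ 1,653.0387.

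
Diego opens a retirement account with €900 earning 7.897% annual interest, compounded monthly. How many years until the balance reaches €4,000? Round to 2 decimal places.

(1 + 0.00658083)^(12t) = 4,000/900 = 4.4444.
12t·ln(1 + 0.00658083) = ln(4.4444); 12t = 1.4917/0.00655927 ≈ 227.4116.
t ≈ 18.9510 years.

18.95 years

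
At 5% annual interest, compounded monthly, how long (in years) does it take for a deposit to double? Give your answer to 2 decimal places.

13.89 years

(1 + 0.00416667)^(12t) = 2.
12t = ln 2 / ln(1 + 0.00416667) ≈ 0.69315/0.00415801 ≈ 166.7017.
t ≈ 13.8918.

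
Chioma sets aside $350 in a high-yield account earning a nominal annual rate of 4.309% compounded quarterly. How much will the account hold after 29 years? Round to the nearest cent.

$1,213.01

Growth factor = (1 + 0.0107725)^116 ≈ 3.46574369.
A ≈ 350 × 3.46574369 ≈ 1,213.0103.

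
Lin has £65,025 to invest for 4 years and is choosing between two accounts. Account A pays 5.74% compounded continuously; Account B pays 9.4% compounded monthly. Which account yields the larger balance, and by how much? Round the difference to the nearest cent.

Account B, by £12,759.09

Account A growth factor: e^(0.0574·4) = e^0.2296 ≈ 1.2580966706; balance ≈ 81,807.7360.
Account B growth factor: (1 + 0.094/12)^48 ≈ 1.4543149704; balance ≈ 94,566.8309.
Account B is larger by 12,759.0949.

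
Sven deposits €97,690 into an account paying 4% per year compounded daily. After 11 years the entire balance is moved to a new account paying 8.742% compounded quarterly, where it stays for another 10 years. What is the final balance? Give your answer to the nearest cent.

After 11 years at 4%: 97,690 × 1.55266978656 ≈ 151,680.3114.
Then 10 years at 8.742%: 151,680.3114 × 2.37449342942 ≈ 360,163.9029.

€360,163.90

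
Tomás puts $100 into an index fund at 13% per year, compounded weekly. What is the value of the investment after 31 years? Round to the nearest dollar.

$5,598

Periodic rate = 13%/52 = 0.0025; periods = 52·31 = 1612.
A = 100·(1 + 0.0025)^1612 ≈ 100·55.97867867 ≈ 5,597.8679.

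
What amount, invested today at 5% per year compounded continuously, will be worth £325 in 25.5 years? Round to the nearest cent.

£90.82

P = A·e^(−rt) = 325·e^(−1.275).
e^(−1.275) ≈ 0.279430968, so P ≈ 90.8151.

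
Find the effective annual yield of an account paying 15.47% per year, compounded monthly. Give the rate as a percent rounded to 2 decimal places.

16.62%

One year is 12 periods at 0.0128917 each: (1 + 0.0128917)^12 ≈ 1.166154.
EAR = 1.166154 − 1 ≈ 16.61542%.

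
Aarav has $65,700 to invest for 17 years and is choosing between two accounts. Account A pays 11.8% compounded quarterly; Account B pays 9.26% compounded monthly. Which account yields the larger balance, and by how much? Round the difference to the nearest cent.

Account A, by $159,198.32

Account A growth factor: (1 + 0.0295)^68 ≈ 7.22090888281; balance ≈ 474,413.7136.
Account B growth factor: (1 + 0.0926/12)^204 ≈ 4.79779903416; balance ≈ 315,215.3965.
Account A is larger by 159,198.3171.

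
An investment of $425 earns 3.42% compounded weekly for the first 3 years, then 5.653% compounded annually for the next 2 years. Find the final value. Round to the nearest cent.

After 3 years at 3.42%: 425 × 1.10801073 ≈ 470.9046.
Then 2 years at 5.653%: 470.9046 × 1.11625564 ≈ 525.6499.

$525.65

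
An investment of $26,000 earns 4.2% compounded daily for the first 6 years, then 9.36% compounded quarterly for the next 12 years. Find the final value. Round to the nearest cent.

$101,528.76

After 6 years at 4.2%: 26,000 × 1.28657738497 ≈ 33,451.0120.
Then 12 years at 9.36%: 33,451.0120 × 3.0351475354 ≈ 101,528.7567.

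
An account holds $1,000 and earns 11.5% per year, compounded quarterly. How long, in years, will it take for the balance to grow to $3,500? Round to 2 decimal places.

(1 + 0.02875)^(4t) = 3,500/1,000 = 3.5.
4t·ln(1 + 0.02875) = ln(3.5); 4t = 1.2528/0.0283445 ≈ 44.1978.
t ≈ 11.0494 years.

11.05 years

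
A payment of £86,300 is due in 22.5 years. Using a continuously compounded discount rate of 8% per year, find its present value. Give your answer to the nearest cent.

£14,265.29

P = A·e^(−rt) = 86,300·e^(−1.8).
e^(−1.8) ≈ 0.16529888822, so P ≈ 14,265.2941.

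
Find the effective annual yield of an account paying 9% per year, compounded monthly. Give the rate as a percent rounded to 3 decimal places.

One year is 12 periods at 0.0075 each: (1 + 0.0075)^12 ≈ 1.093807.
EAR = 1.093807 − 1 ≈ 9.38069%.

9.381%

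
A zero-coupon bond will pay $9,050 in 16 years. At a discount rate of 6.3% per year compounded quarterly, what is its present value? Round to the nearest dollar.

$3,329

Periodic rate = 6.3%/4 = 0.01575; 64 periods.
P = 9,050/(1 + 0.01575)^64 ≈ 9,050/2.718674313 ≈ 3,328.8283.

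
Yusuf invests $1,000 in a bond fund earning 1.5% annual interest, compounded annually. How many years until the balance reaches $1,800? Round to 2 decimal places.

39.48 years

We need (1 + 0.015)^t = 1.8, so t = ln 1.8 / ln 1.015 ≈ 39.4789.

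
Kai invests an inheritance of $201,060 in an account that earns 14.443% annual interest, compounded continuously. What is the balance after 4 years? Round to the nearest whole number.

$358,283

A = P·e^(rt) = 201,060·e^(0.14443·4) = 201,060·e^0.57772.
e^0.57772 ≈ 1.78197090187, so A ≈ 358,283.0695.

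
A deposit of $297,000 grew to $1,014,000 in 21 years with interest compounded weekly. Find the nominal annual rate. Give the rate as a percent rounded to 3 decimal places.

5.851%

(1 + r/52)^1092 = 1,014,000/297,000 = 3.41414.
1 + r/52 = 3.41414^(1/1092) ≈ 1.001125, so r/52 ≈ 0.00112511.
r ≈ 52·0.00112511 = 5.85056%.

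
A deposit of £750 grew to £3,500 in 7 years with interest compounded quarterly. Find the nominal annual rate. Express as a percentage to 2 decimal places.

(1 + r/4)^28 = 3,500/750 = 4.66667.
1 + r/4 = 4.66667^(1/28) ≈ 1.056557, so r/4 ≈ 0.0565574.
r ≈ 4·0.0565574 = 22.62296%.

22.62%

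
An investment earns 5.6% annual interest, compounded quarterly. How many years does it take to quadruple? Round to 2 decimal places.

(1 + 0.014)^(4t) = 4.
4t = ln 4 / ln(1 + 0.014) ≈ 1.3863/0.0139029 ≈ 99.7126.
t ≈ 24.9281.

24.93 years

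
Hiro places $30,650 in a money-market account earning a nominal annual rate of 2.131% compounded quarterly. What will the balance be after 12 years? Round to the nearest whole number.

$39,554

Periodic rate = 2.131%/4 = 0.0053275; periods = 4·12 = 48.
A = 30,650·(1 + 0.0053275)^48 ≈ 30,650·1.2905148348 ≈ 39,554.2797.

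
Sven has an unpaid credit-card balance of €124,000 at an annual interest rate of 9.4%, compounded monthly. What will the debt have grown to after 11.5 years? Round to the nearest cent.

Growth factor = (1 + 0.094/12)^138 ≈ 2.93523660404.
A ≈ 124,000 × 2.93523660404 ≈ 363,969.3389.

€363,969.34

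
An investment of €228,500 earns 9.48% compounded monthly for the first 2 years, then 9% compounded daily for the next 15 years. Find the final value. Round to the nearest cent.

€1,064,462.02

After 2 years at 9.48%: 228,500 × 1.207865800559 ≈ 275,997.3354.
Then 15 years at 9%: 275,997.3354 × 3.856783666062 ≈ 1,064,462.0152.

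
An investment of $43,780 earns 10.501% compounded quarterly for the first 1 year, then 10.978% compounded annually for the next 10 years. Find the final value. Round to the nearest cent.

Phase 1: 43,780·(1 + 0.0262525)^4 ≈ 48,561.5645.
Phase 2: 48,561.5645·(1 + 0.10978)^10 ≈ 137,613.6799.

$137,613.68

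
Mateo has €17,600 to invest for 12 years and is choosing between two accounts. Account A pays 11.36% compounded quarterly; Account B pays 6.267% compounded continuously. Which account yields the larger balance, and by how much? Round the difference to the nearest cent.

Account A, by €30,162.87

A: (1 + 0.0284)^48 ≈ 3.8351226945, so 17,600 × 3.8351226945 ≈ 67,498.1594.
B: e^(0.06267·12) = e^0.75204 ≈ 2.1213231047, so 17,600 × 2.1213231047 ≈ 37,335.2866.
Difference ≈ 30,162.8728 in favor of A.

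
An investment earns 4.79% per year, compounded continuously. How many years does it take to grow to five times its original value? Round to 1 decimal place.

33.6 years

e^(0.0479t) = 5, so 0.0479t = ln 5 ≈ 1.6094.
t ≈ 1.6094/0.0479 ≈ 33.6000.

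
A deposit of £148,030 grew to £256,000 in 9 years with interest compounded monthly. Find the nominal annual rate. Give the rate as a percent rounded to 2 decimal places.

(1 + r/12)^108 = 256,000/148,030 = 1.72938.
1 + r/12 = 1.72938^(1/108) ≈ 1.005085, so r/12 ≈ 0.00508476.
r ≈ 12·0.00508476 = 6.10171%.

6.10%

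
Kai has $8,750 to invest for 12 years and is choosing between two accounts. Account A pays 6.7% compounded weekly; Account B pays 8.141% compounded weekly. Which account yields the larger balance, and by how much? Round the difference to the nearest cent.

Account A growth factor: (1 + 0.067/52)^624 ≈ 2.2333048478; balance ≈ 19,541.4174.
Account B growth factor: (1 + 0.08141/52)^624 ≈ 2.6542339328; balance ≈ 23,224.5469.
Account B is larger by 3,683.1295.

Account B, by $3,683.13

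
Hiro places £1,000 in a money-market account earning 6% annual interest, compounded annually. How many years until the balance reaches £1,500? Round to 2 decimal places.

We need (1 + 0.06)^t = 1.5, so t = ln 1.5 / ln 1.06 ≈ 6.9585.

6.96 years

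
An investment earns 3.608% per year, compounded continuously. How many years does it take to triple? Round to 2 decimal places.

30.45 years

e^(0.03608t) = 3, so 0.03608t = ln 3 ≈ 1.0986.
t ≈ 1.0986/0.03608 ≈ 30.4493.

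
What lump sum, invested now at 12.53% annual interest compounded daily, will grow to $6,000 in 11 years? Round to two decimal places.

Growth factor = (1 + 0.1253/365)^4015 ≈ 3.967211589.
P = 6,000/3.967211589 ≈ 1,512.3973.

$1,512.40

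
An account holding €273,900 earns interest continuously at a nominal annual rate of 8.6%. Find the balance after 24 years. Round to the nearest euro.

€2,157,624

A = P·e^(rt) = 273,900·e^(0.086·24) = 273,900·e^2.064.
e^2.064 ≈ 7.877416541092, so A ≈ 2,157,624.3906.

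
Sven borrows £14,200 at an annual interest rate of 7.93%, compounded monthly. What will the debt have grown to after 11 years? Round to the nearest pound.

Periodic rate = 7.93%/12 = 0.00660833; periods = 12·11 = 132.
A = 14,200·(1 + 0.0793/12)^132 ≈ 14,200·2.3855516816 ≈ 33,874.8339.

£33,875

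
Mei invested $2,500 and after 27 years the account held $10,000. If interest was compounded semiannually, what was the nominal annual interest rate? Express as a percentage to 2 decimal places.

5.20%

The 54-period growth factor is 10,000/2,500 = 4.
r/2 = 4^(1/54) − 1 ≈ 0.0260045, so r ≈ 2·0.0260045 = 5.20090%.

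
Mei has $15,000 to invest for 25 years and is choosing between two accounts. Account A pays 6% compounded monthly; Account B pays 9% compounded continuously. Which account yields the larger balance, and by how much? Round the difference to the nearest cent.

Account B, by $75,341.49

A: (1 + 0.005)^300 ≈ 4.4649698122, so 15,000 × 4.4649698122 ≈ 66,974.5472.
B: e^(0.09·25) = e^2.25 ≈ 9.48773583636, so 15,000 × 9.48773583636 ≈ 142,316.0375.
Difference ≈ 75,341.4904 in favor of B.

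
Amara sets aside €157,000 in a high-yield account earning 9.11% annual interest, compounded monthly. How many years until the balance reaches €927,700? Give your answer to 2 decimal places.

(1 + 0.00759167)^(12t) = 927,700/157,000 = 5.9089.
12t·ln(1 + 0.00759167) = ln(5.9089); 12t = 1.7765/0.00756299 ≈ 234.8888.
t ≈ 19.5741 years.

19.57 years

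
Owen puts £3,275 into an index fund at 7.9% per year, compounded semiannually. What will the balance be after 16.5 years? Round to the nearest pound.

Periodic rate = 7.9%/2 = 0.0395; periods = 2·16.5 = 33.
A = 3,275·(1 + 0.0395)^33 ≈ 3,275·3.590941177 ≈ 11,760.3324.

£11,760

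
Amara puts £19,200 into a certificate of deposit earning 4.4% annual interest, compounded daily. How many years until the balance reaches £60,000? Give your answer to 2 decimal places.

25.90 years

We need (1 + 0.000120548)^(365t) = 3.125, so 365t = ln 3.125 / ln 1.000121 ≈ 9452.6950.
t ≈ 9452.6950/365 = 25.8978 years.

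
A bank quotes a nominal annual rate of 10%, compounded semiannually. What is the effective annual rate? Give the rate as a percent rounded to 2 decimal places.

10.25%

One year is 2 periods at 0.05 each: (1 + 0.05)^2 ≈ 1.1025.
EAR = 1.1025 − 1 ≈ 10.25000%.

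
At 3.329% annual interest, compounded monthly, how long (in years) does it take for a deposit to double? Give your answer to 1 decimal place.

20.9 years

(1 + 0.00277417)^(12t) = 2.
12t = ln 2 / ln(1 + 0.00277417) ≈ 0.69315/0.00277033 ≈ 250.2042.
t ≈ 20.8504.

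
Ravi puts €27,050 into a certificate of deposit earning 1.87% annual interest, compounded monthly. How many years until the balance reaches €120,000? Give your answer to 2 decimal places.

We need (1 + 0.00155833)^(12t) = 4.4362, so 12t = ln 4.4362 / ln 1.001558 ≈ 956.7691.
t ≈ 956.7691/12 = 79.7308 years.

79.73 years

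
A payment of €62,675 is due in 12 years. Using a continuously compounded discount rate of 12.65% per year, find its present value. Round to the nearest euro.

€13,735

P = A·e^(−rt) = 62,675·e^(−1.518).
e^(−1.518) ≈ 0.21914974844, so P ≈ 13,735.2105.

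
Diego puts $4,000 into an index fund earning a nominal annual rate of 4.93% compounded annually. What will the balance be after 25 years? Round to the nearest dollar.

Annual rate = 4.93% = 0.0493; years = 25.
A = 4,000·(1 + 0.0493)^25 ≈ 4,000·3.3303649066 ≈ 13,321.4596.

$13,321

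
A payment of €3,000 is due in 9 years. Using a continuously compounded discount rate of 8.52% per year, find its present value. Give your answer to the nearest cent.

€1,393.49

P = A·e^(−rt) = 3,000·e^(−0.7668).
e^(−0.7668) ≈ 0.4644970833, so P ≈ 1,393.4912.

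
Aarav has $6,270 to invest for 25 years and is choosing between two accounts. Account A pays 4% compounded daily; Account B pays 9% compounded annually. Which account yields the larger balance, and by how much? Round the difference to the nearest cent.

Account A growth factor: (1 + 0.04/365)^9125 ≈ 2.7181328965; balance ≈ 17,042.6933.
Account B growth factor: (1 + 0.09)^25 ≈ 8.6230806604; balance ≈ 54,066.7157.
Account B is larger by 37,024.0225.

Account B, by $37,024.02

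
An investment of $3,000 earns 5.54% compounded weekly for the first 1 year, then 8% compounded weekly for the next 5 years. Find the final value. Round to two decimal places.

Phase 1: 3,000·(1 + 0.0554/52)^52 ≈ 3,170.7964.
Phase 2: 3,170.7964·(1 + 0.08/52)^260 ≈ 4,728.8187.

$4,728.82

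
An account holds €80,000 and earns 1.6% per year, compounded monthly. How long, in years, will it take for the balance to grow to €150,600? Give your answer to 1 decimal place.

We need (1 + 0.00133333)^(12t) = 1.8825, so 12t = ln 1.8825 / ln 1.001333 ≈ 474.7667.
t ≈ 474.7667/12 = 39.5639 years.

39.6 years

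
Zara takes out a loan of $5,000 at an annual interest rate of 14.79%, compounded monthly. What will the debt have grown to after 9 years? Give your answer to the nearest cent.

Periodic rate = 14.79%/12 = 0.012325; periods = 12·9 = 108.
A = 5,000·(1 + 0.012325)^108 ≈ 5,000·3.7545328868 ≈ 18,772.6644.

$18,772.66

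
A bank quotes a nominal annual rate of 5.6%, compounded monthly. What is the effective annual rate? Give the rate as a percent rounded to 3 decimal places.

5.746%

One year is 12 periods at 0.00466667 each: (1 + 0.00466667)^12 ≈ 1.05746.
EAR = 1.05746 − 1 ≈ 5.74599%.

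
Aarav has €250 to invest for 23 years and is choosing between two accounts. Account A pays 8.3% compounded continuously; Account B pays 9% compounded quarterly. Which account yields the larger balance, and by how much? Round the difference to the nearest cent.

A: e^(0.083·23) = e^1.909 ≈ 6.746339085, so 250 × 6.746339085 ≈ 1,686.5848.
B: (1 + 0.0225)^92 ≈ 7.745066206, so 250 × 7.745066206 ≈ 1,936.2666.
Difference ≈ 249.6818 in favor of B.

Account B, by €249.68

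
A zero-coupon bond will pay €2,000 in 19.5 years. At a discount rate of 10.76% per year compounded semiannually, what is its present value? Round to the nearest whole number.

€259

Periodic rate = 10.76%/2 = 0.0538; 39 periods.
P = 2,000/(1 + 0.0538)^39 ≈ 2,000/7.719151687 ≈ 259.0958.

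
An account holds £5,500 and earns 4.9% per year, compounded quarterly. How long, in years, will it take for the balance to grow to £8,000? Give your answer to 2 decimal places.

7.69 years

We need (1 + 0.01225)^(4t) = 1.4545, so 4t = ln 1.4545 / ln 1.01225 ≈ 30.7742.
t ≈ 30.7742/4 = 7.6935 years.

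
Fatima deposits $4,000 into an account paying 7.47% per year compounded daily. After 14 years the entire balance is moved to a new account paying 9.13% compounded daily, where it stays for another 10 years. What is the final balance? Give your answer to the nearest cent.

$28,356.98

Phase 1: 4,000·(1 + 0.0747/365)^5110 ≈ 11,381.4787.
Phase 2: 11,381.4787·(1 + 0.0913/365)^3650 ≈ 28,356.9795.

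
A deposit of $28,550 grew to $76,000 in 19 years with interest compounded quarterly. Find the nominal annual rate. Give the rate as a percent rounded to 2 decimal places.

5.19%

(1 + r/4)^76 = 76,000/28,550 = 2.662.
1 + r/4 = 2.662^(1/76) ≈ 1.012966, so r/4 ≈ 0.0129659.
r ≈ 4·0.0129659 = 5.18637%.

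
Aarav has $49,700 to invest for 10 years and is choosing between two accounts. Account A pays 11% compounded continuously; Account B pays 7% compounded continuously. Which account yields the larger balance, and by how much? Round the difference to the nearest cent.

Account A, by $49,223.54

Account A growth factor: e^(0.11·10) = e^1.1 ≈ 3.00416602395; balance ≈ 149,307.0514.
Account B growth factor: e^(0.07·10) = e^0.7 ≈ 2.01375270747; balance ≈ 100,083.5096.
Account A is larger by 49,223.5418.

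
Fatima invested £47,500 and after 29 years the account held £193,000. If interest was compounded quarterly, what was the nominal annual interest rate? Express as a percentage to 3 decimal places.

(1 + r/4)^116 = 193,000/47,500 = 4.06316.
1 + r/4 = 4.06316^(1/116) ≈ 1.012159, so r/4 ≈ 0.0121592.
r ≈ 4·0.0121592 = 4.86368%.

4.864%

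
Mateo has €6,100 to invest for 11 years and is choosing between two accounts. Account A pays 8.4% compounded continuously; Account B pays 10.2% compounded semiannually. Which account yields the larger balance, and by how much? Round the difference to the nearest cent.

Account A growth factor: e^(0.084·11) = e^0.924 ≈ 2.5193476526; balance ≈ 15,368.0207.
Account B growth factor: (1 + 0.051)^22 ≈ 2.9871687178; balance ≈ 18,221.7292.
Account B is larger by 2,853.7085.

Account B, by €2,853.71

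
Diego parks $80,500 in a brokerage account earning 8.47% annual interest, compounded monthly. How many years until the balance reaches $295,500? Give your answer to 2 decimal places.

15.41 years

(1 + 0.00705833)^(12t) = 295,500/80,500 = 3.6708.
12t·ln(1 + 0.00705833) = ln(3.6708); 12t = 1.3004/0.00703354 ≈ 184.8872.
t ≈ 15.4073 years.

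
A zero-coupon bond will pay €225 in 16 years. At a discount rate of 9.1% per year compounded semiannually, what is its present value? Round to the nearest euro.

€54

Periodic rate = 9.1%/2 = 0.0455; 32 periods.
P = 225/(1 + 0.0455)^32 ≈ 225/4.1530694 ≈ 54.1768.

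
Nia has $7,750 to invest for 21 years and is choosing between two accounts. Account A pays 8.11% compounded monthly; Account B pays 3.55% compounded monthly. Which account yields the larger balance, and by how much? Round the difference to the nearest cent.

Account A, by $25,996.58

A: (1 + 0.0811/12)^252 ≈ 5.4595738664, so 7,750 × 5.4595738664 ≈ 42,311.6975.
B: (1 + 0.0355/12)^252 ≈ 2.105176794, so 7,750 × 2.105176794 ≈ 16,315.1202.
Difference ≈ 25,996.5773 in favor of A.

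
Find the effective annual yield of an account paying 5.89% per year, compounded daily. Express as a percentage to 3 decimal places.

6.066%

EAR = (1 + 5.89%/365)^365 − 1 = (1 + 0.00016137)^365 − 1.
(1 + 0.00016137)^365 ≈ 1.060664, so EAR ≈ 6.06641%.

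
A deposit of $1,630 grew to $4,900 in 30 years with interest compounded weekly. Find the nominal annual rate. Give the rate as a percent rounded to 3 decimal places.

3.670%

(1 + r/52)^1560 = 4,900/1,630 = 3.00613.
1 + r/52 = 3.00613^(1/1560) ≈ 1.000706, so r/52 ≈ 0.000705797.
r ≈ 52·0.000705797 = 3.67015%.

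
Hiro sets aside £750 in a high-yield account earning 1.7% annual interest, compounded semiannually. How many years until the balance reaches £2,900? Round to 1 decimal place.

79.9 years

We need (1 + 0.0085)^(2t) = 3.8667, so 2t = ln 3.8667 / ln 1.0085 ≈ 159.7803.
t ≈ 159.7803/2 = 79.8901 years.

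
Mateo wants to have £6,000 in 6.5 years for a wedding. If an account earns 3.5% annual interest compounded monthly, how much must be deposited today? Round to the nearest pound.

£4,781

Periodic rate = 3.5%/12 = 0.00291667; 78 periods.
P = 6,000/(1 + 0.035/12)^78 ≈ 6,000/1.255041793 ≈ 4,780.7173.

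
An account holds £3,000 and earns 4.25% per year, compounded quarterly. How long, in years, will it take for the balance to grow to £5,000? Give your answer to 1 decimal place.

We need (1 + 0.010625)^(4t) = 1.6667, so 4t = ln 1.6667 / ln 1.010625 ≈ 48.3327.
t ≈ 48.3327/4 = 12.0832 years.

12.1 years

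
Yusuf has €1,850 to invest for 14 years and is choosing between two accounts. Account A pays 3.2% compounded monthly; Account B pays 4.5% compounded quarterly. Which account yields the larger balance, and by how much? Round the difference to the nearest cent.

Account A growth factor: (1 + 0.032/12)^168 ≈ 1.564245699; balance ≈ 2,893.8545.
Account B growth factor: (1 + 0.01125)^56 ≈ 1.871017884; balance ≈ 3,461.3831.
Account B is larger by 567.5285.

Account B, by €567.53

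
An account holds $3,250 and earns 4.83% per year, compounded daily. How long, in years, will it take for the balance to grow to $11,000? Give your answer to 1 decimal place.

25.2 years

(1 + 0.000132329)^(365t) = 11,000/3,250 = 3.3846.
365t·ln(1 + 0.000132329) = ln(3.3846); 365t = 1.2192/0.00013232 ≈ 9214.3301.
t ≈ 25.2447 years.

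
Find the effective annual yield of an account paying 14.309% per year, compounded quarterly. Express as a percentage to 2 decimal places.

One year is 4 periods at 0.0357725 each: (1 + 0.0357725)^4 ≈ 1.150953.
EAR = 1.150953 − 1 ≈ 15.09528%.

15.10%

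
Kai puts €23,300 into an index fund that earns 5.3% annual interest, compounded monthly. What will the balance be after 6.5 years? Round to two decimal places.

€32,857.99

Periodic rate = 5.3%/12 = 0.00441667; periods = 12·6.5 = 78.
A = 23,300·(1 + 0.053/12)^78 ≈ 23,300·1.4102139942 ≈ 32,857.9861.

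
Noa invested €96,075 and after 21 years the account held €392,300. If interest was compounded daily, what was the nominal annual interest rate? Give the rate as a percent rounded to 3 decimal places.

(1 + r/365)^7665 = 392,300/96,075 = 4.08327.
1 + r/365 = 4.08327^(1/7665) ≈ 1.000184, so r/365 ≈ 0.000183565.
r ≈ 365·0.000183565 = 6.70013%.

6.700%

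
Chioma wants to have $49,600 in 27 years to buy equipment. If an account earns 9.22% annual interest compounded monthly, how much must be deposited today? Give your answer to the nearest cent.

$4,154.14

Periodic rate = 9.22%/12 = 0.00768333; 324 periods.
P = 49,600/(1 + 0.0922/12)^324 ≈ 49,600/11.939894362 ≈ 4,154.1406.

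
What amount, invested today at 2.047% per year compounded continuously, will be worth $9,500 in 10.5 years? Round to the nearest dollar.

$7,663

P = A·e^(−rt) = 9,500·e^(−0.214935).
e^(−0.214935) ≈ 0.8065938671, so P ≈ 7,662.6417.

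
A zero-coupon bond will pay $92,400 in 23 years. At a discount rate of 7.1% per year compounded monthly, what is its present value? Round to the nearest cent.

$18,136.73

Periodic rate = 7.1%/12 = 0.00591667; 276 periods.
P = 92,400/(1 + 0.071/12)^276 ≈ 92,400/5.0946349374 ≈ 18,136.7264.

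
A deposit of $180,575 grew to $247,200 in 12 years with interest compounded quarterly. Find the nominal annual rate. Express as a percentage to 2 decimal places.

2.63%

(1 + r/4)^48 = 247,200/180,575 = 1.36896.
1 + r/4 = 1.36896^(1/48) ≈ 1.006564, so r/4 ≈ 0.00656419.
r ≈ 4·0.00656419 = 2.62568%.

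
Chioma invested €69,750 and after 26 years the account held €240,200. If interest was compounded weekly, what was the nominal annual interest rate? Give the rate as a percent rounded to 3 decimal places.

The 1352-period growth factor is 240,200/69,750 = 3.44373.
r/52 = 3.44373^(1/1352) − 1 ≈ 0.00091503, so r ≈ 52·0.00091503 = 4.75815%.

4.758%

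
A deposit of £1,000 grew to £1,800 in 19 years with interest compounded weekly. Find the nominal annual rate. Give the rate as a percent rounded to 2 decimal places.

(1 + r/52)^988 = 1,800/1,000 = 1.8.
1 + r/52 = 1.8^(1/988) ≈ 1.000595, so r/52 ≈ 0.000595103.
r ≈ 52·0.000595103 = 3.09453%.

3.09%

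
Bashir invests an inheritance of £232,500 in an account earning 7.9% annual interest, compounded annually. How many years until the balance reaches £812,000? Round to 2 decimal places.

(1 + 0.079)^t = 812,000/232,500 = 3.4925.
t·ln(1 + 0.079) = ln(3.4925); t = 1.2506/0.0760347 ≈ 16.4479.

16.45 years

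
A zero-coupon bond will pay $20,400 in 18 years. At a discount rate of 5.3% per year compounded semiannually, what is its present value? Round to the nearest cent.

Periodic rate = 5.3%/2 = 0.0265; 36 periods.
P = 20,400/(1 + 0.0265)^36 ≈ 20,400/2.5640254609 ≈ 7,956.2392.

$7,956.24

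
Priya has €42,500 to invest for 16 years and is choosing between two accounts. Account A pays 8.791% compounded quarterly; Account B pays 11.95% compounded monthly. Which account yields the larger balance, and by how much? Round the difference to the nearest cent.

Account B, by €114,016.29

Account A growth factor: (1 + 0.0219775)^64 ≈ 4.02017911074; balance ≈ 170,857.6122.
Account B growth factor: (1 + 0.1195/12)^192 ≈ 6.70291541515; balance ≈ 284,873.9051.
Account B is larger by 114,016.2929.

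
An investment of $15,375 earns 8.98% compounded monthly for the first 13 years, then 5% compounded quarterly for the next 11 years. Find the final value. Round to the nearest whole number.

Phase 1: 15,375·(1 + 0.0898/12)^156 ≈ 49,195.2199.
Phase 2: 49,195.2199·(1 + 0.0125)^44 ≈ 84,977.5702.

$84,978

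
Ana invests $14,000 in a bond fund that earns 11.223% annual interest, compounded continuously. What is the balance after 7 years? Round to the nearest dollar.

A = P·e^(rt) = 14,000·e^(0.11223·7) = 14,000·e^0.78561.
e^0.78561 ≈ 2.1937447169, so A ≈ 30,712.4260.

$30,712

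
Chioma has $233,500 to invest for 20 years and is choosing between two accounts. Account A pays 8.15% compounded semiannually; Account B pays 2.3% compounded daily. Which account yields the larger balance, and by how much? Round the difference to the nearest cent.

Account A, by $783,958.98

A: (1 + 0.04075)^40 ≈ 4.941477046212, so 233,500 × 4.941477046212 ≈ 1,153,834.8903.
B: (1 + 0.023/365)^7300 ≈ 1.5840510279, so 233,500 × 1.5840510279 ≈ 369,875.9150.
Difference ≈ 783,958.9753 in favor of A.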